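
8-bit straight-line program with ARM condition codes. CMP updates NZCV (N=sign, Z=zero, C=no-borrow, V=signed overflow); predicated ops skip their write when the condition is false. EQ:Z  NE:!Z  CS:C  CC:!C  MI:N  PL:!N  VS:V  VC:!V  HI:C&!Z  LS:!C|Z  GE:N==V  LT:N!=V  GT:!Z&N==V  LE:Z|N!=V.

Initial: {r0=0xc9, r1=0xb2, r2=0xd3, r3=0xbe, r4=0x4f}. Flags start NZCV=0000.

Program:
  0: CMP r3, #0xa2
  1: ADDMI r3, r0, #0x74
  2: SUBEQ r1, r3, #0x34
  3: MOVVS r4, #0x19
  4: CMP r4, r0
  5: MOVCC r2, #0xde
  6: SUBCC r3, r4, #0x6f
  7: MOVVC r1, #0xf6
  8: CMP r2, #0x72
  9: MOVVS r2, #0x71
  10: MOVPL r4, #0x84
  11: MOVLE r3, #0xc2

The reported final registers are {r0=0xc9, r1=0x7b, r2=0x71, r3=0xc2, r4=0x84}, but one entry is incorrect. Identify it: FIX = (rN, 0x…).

0: ✓ CMP  NZCV=0010
1: · ADDMI
2: · SUBEQ
3: · MOVVS
4: ✓ CMP  NZCV=1001
5: ✓ MOVCC  r2←0xde
6: ✓ SUBCC  r3←0xe0
7: · MOVVC
8: ✓ CMP  NZCV=0011
9: ✓ MOVVS  r2←0x71
10: ✓ MOVPL  r4←0x84
11: ✓ MOVLE  r3←0xc2

FIX = (r1, 0xb2)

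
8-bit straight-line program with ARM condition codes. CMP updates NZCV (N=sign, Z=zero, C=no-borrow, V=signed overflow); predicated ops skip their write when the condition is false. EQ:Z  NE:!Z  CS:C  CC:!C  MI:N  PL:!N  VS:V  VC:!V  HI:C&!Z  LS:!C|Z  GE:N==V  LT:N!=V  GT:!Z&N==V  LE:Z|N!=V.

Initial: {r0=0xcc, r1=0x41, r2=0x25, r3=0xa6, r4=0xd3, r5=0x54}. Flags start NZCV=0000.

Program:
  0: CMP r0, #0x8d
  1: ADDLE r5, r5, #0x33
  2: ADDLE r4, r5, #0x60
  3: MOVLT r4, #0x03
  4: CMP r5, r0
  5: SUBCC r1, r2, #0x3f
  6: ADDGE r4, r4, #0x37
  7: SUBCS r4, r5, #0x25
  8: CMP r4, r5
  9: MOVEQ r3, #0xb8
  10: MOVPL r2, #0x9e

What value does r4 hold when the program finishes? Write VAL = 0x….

0: ✓ CMP  NZCV=0010
1: · ADDLE
2: · ADDLE
3: · MOVLT
4: ✓ CMP  NZCV=1001
5: ✓ SUBCC  r1←0xe6
6: ✓ ADDGE  r4←0x0a
7: · SUBCS
8: ✓ CMP  NZCV=1000
9: · MOVEQ
10: · MOVPL

VAL = 0x0a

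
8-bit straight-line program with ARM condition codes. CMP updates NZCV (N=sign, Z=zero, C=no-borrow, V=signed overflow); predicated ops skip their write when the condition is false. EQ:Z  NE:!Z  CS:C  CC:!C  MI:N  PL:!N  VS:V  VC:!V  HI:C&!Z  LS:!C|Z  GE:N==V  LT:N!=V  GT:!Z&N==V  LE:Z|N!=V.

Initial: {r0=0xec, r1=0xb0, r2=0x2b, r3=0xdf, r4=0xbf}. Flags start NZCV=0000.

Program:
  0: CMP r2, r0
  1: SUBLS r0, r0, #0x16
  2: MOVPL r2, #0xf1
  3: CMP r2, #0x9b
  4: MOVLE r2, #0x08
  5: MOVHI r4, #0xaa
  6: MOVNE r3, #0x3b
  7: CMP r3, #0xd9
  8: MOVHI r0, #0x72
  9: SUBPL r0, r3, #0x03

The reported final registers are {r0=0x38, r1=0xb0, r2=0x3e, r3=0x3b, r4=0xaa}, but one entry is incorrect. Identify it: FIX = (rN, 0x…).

FIX = (r2, 0xf1)

0: ✓ CMP  NZCV=0000
1: ✓ SUBLS  r0←0xd6
2: ✓ MOVPL  r2←0xf1
3: ✓ CMP  NZCV=0010
4: · MOVLE
5: ✓ MOVHI  r4←0xaa
6: ✓ MOVNE  r3←0x3b
7: ✓ CMP  NZCV=0000
8: · MOVHI
9: ✓ SUBPL  r0←0x38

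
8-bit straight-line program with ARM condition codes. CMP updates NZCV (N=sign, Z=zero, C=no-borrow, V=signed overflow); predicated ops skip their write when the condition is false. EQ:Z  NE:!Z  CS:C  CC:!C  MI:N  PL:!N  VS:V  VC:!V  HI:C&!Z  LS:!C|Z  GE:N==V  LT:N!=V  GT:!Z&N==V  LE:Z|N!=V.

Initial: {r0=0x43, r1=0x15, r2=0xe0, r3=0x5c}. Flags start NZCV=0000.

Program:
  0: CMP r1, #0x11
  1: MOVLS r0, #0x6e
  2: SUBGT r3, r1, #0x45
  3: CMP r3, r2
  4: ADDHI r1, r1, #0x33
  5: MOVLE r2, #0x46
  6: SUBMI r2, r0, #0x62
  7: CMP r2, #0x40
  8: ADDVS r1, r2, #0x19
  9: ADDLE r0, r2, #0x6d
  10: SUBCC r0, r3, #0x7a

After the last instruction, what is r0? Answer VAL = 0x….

0: ✓ CMP  NZCV=0010
1: · MOVLS
2: ✓ SUBGT  r3←0xd0
3: ✓ CMP  NZCV=1000
4: · ADDHI
5: ✓ MOVLE  r2←0x46
6: ✓ SUBMI  r2←0xe1
7: ✓ CMP  NZCV=1010
8: · ADDVS
9: ✓ ADDLE  r0←0x4e
10: · SUBCC

VAL = 0x4e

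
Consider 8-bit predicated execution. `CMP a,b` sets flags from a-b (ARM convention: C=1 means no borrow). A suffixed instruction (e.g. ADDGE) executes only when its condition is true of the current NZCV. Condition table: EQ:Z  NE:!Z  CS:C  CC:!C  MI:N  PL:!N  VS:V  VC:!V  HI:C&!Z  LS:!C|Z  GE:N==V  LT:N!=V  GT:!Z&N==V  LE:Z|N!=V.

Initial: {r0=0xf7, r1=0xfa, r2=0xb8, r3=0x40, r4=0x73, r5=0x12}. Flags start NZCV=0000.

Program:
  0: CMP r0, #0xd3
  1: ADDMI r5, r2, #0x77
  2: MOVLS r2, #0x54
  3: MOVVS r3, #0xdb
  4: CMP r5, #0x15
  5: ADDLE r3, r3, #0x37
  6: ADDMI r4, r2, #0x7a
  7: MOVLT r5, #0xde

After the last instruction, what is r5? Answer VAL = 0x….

0: ✓ CMP  NZCV=0010
1: · ADDMI
2: · MOVLS
3: · MOVVS
4: ✓ CMP  NZCV=1000
5: ✓ ADDLE  r3←0x77
6: ✓ ADDMI  r4←0x32
7: ✓ MOVLT  r5←0xde

VAL = 0xde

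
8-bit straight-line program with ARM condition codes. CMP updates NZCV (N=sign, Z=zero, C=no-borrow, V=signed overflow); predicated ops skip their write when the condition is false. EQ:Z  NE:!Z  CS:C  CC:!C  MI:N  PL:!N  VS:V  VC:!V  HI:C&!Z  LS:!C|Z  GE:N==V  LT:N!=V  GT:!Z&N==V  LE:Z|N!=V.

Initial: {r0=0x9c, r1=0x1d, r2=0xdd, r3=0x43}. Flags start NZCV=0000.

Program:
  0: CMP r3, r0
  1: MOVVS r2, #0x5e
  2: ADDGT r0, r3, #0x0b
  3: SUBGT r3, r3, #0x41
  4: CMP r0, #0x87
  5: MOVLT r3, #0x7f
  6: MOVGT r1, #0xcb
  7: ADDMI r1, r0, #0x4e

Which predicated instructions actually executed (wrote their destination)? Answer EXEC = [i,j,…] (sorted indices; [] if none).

EXEC = [1,2,3,6,7]

[0] flags=1001 → (cmp)
[1] flags=1001 VS?T → r2=0x5e
[2] flags=1001 GT?T → r0=0x4e
[3] flags=1001 GT?T → r3=0x02
[4] flags=1001 → (cmp)
[5] flags=1001 LT?F → skip
[6] flags=1001 GT?T → r1=0xcb
[7] flags=1001 MI?T → r1=0x9c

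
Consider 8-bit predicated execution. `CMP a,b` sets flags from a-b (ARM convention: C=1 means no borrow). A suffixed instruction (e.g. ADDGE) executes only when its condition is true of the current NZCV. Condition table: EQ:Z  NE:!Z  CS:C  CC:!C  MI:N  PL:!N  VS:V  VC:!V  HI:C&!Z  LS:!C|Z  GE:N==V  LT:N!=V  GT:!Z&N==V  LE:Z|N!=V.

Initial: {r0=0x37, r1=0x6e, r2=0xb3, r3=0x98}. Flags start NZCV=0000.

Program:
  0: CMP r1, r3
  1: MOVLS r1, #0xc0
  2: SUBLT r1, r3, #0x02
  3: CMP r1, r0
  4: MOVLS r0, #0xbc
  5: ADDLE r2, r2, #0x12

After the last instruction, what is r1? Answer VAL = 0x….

0: ✓ CMP  NZCV=1001
1: ✓ MOVLS  r1←0xc0
2: · SUBLT
3: ✓ CMP  NZCV=1010
4: · MOVLS
5: ✓ ADDLE  r2←0xc5

VAL = 0xc0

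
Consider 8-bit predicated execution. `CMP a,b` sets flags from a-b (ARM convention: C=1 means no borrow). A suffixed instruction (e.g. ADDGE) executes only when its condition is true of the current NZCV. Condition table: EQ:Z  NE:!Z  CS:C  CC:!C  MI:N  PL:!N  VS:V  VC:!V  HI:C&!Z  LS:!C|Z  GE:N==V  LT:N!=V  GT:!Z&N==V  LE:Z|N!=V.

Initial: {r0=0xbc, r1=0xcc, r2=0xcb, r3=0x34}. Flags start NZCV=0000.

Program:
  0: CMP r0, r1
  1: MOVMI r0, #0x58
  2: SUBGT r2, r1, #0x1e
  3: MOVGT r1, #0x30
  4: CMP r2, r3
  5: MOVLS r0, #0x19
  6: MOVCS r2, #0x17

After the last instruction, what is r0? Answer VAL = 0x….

VAL = 0x58

0: ✓ CMP  NZCV=1000
1: ✓ MOVMI  r0←0x58
2: · SUBGT
3: · MOVGT
4: ✓ CMP  NZCV=1010
5: · MOVLS
6: ✓ MOVCS  r2←0x17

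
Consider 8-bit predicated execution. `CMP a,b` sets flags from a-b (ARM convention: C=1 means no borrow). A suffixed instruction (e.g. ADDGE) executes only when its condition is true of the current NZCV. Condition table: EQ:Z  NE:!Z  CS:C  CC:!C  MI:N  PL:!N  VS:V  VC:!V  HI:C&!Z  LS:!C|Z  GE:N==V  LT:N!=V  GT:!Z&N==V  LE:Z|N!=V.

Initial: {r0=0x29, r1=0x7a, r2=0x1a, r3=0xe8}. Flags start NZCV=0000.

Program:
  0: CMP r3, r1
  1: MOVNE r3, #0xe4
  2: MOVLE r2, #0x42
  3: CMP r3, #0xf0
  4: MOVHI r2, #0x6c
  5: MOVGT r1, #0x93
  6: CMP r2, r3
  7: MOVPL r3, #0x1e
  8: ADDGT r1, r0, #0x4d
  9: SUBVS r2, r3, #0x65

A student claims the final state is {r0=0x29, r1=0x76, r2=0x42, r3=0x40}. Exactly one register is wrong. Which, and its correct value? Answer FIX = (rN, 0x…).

FIX = (r3, 0x1e)

0: ✓ CMP  NZCV=0011
1: ✓ MOVNE  r3←0xe4
2: ✓ MOVLE  r2←0x42
3: ✓ CMP  NZCV=1000
4: · MOVHI
5: · MOVGT
6: ✓ CMP  NZCV=0000
7: ✓ MOVPL  r3←0x1e
8: ✓ ADDGT  r1←0x76
9: · SUBVS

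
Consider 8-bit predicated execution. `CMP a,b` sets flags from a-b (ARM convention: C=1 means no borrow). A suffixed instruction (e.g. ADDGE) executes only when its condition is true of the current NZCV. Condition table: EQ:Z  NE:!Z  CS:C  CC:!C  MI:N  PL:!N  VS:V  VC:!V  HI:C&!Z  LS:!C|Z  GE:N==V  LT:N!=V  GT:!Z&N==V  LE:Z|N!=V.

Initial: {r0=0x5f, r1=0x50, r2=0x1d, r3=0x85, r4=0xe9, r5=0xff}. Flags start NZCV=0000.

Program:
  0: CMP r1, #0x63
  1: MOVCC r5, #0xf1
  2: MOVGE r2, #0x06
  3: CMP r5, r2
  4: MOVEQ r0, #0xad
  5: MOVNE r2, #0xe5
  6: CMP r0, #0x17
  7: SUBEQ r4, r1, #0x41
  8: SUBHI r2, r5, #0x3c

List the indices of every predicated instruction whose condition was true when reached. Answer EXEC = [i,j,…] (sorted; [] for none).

[0] flags=1000 → (cmp)
[1] flags=1000 CC?T → r5=0xf1
[2] flags=1000 GE?F → skip
[3] flags=1010 → (cmp)
[4] flags=1010 EQ?F → skip
[5] flags=1010 NE?T → r2=0xe5
[6] flags=0010 → (cmp)
[7] flags=0010 EQ?F → skip
[8] flags=0010 HI?T → r2=0xb5

EXEC = [1,5,8]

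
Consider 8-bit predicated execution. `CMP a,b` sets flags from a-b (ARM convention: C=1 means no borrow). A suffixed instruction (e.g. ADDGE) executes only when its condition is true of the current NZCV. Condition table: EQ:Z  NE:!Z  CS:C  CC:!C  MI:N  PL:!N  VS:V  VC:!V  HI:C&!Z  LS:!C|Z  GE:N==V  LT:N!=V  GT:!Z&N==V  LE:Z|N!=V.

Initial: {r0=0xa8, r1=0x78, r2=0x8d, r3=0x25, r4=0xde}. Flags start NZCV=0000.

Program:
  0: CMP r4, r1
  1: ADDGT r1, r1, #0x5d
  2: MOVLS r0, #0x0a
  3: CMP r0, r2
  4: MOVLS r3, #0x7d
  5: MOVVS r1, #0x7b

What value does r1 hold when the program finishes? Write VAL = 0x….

[0] flags=0011 → (cmp)
[1] flags=0011 GT?F → skip
[2] flags=0011 LS?F → skip
[3] flags=0010 → (cmp)
[4] flags=0010 LS?F → skip
[5] flags=0010 VS?F → skip

VAL = 0x78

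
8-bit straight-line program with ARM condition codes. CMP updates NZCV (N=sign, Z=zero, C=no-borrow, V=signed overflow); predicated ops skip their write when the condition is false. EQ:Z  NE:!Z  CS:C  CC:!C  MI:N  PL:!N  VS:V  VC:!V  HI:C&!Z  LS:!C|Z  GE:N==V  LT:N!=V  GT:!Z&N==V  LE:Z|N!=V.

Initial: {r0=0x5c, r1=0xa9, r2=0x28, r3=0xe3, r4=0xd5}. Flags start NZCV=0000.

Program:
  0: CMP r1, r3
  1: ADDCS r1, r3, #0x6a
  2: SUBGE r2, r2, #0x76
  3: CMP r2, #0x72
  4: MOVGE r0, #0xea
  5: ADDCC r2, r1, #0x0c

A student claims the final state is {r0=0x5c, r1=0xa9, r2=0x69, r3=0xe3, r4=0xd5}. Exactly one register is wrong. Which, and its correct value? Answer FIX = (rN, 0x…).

[0] flags=1000 → (cmp)
[1] flags=1000 CS?F → skip
[2] flags=1000 GE?F → skip
[3] flags=1000 → (cmp)
[4] flags=1000 GE?F → skip
[5] flags=1000 CC?T → r2=0xb5

FIX = (r2, 0xb5)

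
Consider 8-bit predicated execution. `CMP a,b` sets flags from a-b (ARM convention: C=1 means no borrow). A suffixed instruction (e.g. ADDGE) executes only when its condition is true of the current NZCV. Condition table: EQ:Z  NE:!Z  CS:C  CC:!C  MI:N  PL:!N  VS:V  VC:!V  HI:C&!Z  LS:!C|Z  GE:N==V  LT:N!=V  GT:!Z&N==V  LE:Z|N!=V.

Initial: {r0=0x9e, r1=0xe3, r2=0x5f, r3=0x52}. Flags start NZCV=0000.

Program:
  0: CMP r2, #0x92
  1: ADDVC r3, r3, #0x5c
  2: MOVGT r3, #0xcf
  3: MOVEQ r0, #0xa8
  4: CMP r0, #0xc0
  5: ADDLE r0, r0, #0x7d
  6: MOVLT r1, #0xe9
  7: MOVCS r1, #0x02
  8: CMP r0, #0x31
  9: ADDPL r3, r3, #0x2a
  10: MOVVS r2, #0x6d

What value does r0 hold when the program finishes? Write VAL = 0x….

VAL = 0x1b

0: ✓ CMP  NZCV=1001
1: · ADDVC
2: ✓ MOVGT  r3←0xcf
3: · MOVEQ
4: ✓ CMP  NZCV=1000
5: ✓ ADDLE  r0←0x1b
6: ✓ MOVLT  r1←0xe9
7: · MOVCS
8: ✓ CMP  NZCV=1000
9: · ADDPL
10: · MOVVS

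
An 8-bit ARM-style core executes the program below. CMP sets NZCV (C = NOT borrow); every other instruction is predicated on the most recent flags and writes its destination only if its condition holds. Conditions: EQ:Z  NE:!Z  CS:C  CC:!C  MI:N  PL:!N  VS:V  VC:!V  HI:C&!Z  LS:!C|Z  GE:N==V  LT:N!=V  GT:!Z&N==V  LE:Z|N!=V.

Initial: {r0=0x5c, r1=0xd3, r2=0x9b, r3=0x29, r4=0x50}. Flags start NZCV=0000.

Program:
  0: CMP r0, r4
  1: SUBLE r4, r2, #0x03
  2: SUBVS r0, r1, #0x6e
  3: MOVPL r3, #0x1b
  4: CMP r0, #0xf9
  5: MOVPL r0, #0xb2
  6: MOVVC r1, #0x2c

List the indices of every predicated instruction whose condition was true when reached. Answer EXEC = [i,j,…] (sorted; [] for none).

0: ✓ CMP  NZCV=0010
1: · SUBLE
2: · SUBVS
3: ✓ MOVPL  r3←0x1b
4: ✓ CMP  NZCV=0000
5: ✓ MOVPL  r0←0xb2
6: ✓ MOVVC  r1←0x2c

EXEC = [3,5,6]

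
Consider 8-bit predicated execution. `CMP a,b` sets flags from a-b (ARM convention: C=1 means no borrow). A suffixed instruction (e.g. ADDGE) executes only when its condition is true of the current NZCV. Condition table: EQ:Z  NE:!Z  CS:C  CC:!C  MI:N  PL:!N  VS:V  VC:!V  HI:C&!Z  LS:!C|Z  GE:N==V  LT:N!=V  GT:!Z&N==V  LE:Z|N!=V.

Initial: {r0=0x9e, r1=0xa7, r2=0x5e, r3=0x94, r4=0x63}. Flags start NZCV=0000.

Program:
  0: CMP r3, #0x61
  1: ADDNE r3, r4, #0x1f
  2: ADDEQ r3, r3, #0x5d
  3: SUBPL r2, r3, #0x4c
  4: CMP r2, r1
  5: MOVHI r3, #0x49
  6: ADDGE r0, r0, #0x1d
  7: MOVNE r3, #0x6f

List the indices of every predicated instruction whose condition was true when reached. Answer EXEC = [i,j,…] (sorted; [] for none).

EXEC = [1,3,6,7]

0: ✓ CMP  NZCV=0011
1: ✓ ADDNE  r3←0x82
2: · ADDEQ
3: ✓ SUBPL  r2←0x36
4: ✓ CMP  NZCV=1001
5: · MOVHI
6: ✓ ADDGE  r0←0xbb
7: ✓ MOVNE  r3←0x6f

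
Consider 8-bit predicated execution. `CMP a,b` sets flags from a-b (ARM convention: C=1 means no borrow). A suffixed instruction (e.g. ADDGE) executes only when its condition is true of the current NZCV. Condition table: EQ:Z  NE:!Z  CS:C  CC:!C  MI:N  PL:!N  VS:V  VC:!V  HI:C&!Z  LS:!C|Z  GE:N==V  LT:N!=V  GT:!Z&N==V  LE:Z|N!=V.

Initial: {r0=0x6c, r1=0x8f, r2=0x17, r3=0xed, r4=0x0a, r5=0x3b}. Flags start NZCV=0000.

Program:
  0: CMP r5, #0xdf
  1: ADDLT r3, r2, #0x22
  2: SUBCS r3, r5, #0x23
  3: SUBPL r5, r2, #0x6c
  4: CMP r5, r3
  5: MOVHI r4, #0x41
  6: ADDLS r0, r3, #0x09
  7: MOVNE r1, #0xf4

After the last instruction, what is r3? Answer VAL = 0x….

VAL = 0xed

[0] flags=0000 → (cmp)
[1] flags=0000 LT?F → skip
[2] flags=0000 CS?F → skip
[3] flags=0000 PL?T → r5=0xab
[4] flags=1000 → (cmp)
[5] flags=1000 HI?F → skip
[6] flags=1000 LS?T → r0=0xf6
[7] flags=1000 NE?T → r1=0xf4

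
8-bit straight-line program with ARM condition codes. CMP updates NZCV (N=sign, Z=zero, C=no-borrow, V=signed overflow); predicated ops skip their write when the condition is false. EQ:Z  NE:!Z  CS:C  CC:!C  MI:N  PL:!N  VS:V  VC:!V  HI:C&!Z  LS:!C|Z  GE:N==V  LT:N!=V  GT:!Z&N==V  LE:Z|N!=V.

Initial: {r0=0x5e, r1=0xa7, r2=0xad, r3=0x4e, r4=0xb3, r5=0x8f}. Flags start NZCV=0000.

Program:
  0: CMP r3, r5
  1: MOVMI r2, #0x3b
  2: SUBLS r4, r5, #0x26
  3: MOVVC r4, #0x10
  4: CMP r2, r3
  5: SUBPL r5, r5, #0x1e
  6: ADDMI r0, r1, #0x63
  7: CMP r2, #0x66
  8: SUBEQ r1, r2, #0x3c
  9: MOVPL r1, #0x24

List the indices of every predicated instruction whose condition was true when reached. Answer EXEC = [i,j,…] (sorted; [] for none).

EXEC = [1,2,6]

[0] flags=1001 → (cmp)
[1] flags=1001 MI?T → r2=0x3b
[2] flags=1001 LS?T → r4=0x69
[3] flags=1001 VC?F → skip
[4] flags=1000 → (cmp)
[5] flags=1000 PL?F → skip
[6] flags=1000 MI?T → r0=0x0a
[7] flags=1000 → (cmp)
[8] flags=1000 EQ?F → skip
[9] flags=1000 PL?F → skip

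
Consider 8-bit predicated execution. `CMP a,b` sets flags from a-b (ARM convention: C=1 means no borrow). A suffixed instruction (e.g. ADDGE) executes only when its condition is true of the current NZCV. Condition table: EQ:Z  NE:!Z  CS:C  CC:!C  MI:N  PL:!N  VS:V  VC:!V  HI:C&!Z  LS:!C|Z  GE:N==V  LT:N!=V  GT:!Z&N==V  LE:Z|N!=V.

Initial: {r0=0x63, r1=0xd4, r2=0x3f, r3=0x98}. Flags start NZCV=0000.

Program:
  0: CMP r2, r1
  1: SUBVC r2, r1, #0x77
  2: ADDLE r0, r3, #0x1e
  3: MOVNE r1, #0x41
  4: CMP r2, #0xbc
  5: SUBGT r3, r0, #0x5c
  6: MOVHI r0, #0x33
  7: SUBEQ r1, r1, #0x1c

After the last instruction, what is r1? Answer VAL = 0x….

VAL = 0x41

[0] flags=0000 → (cmp)
[1] flags=0000 VC?T → r2=0x5d
[2] flags=0000 LE?F → skip
[3] flags=0000 NE?T → r1=0x41
[4] flags=1001 → (cmp)
[5] flags=1001 GT?T → r3=0x07
[6] flags=1001 HI?F → skip
[7] flags=1001 EQ?F → skip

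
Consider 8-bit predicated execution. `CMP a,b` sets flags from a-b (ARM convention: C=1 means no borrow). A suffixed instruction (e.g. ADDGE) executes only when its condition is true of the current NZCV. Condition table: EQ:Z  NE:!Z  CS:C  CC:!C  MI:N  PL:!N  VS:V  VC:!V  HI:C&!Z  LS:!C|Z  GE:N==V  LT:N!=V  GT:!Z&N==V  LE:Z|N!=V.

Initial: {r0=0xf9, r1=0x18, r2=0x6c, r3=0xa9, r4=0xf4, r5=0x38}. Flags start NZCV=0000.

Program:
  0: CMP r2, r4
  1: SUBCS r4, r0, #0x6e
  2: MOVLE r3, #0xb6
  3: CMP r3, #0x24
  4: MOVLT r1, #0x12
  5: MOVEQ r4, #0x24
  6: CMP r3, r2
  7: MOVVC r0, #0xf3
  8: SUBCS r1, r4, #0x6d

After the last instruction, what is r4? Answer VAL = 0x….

0: ✓ CMP  NZCV=0000
1: · SUBCS
2: · MOVLE
3: ✓ CMP  NZCV=1010
4: ✓ MOVLT  r1←0x12
5: · MOVEQ
6: ✓ CMP  NZCV=0011
7: · MOVVC
8: ✓ SUBCS  r1←0x87

VAL = 0xf4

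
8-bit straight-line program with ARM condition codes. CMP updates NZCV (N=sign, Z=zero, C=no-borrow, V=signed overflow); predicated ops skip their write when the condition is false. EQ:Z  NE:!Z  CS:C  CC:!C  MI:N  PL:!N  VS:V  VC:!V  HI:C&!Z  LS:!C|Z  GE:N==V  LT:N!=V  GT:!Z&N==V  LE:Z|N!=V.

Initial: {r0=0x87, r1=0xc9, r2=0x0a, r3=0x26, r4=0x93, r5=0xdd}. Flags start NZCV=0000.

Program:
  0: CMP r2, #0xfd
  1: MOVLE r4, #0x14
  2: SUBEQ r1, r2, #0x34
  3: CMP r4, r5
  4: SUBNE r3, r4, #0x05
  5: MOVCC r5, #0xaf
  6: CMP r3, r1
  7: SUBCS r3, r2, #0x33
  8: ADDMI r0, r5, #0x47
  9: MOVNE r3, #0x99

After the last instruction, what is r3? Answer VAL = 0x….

VAL = 0x99

[0] flags=0000 → (cmp)
[1] flags=0000 LE?F → skip
[2] flags=0000 EQ?F → skip
[3] flags=1000 → (cmp)
[4] flags=1000 NE?T → r3=0x8e
[5] flags=1000 CC?T → r5=0xaf
[6] flags=1000 → (cmp)
[7] flags=1000 CS?F → skip
[8] flags=1000 MI?T → r0=0xf6
[9] flags=1000 NE?T → r3=0x99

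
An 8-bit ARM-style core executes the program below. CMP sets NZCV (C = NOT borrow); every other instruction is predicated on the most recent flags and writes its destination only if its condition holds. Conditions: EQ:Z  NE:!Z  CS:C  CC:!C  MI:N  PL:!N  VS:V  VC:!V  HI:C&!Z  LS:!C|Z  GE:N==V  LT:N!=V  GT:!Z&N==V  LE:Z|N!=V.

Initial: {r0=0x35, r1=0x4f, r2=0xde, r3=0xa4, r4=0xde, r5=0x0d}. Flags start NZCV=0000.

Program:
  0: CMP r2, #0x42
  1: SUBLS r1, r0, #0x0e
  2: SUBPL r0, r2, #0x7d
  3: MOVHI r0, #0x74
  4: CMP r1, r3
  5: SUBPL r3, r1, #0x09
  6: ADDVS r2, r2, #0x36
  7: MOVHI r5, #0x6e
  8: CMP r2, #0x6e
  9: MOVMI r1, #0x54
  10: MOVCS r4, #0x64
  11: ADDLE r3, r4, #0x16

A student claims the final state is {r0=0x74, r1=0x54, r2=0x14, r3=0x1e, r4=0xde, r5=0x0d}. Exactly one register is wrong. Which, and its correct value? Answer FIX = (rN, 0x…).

[0] flags=1010 → (cmp)
[1] flags=1010 LS?F → skip
[2] flags=1010 PL?F → skip
[3] flags=1010 HI?T → r0=0x74
[4] flags=1001 → (cmp)
[5] flags=1001 PL?F → skip
[6] flags=1001 VS?T → r2=0x14
[7] flags=1001 HI?F → skip
[8] flags=1000 → (cmp)
[9] flags=1000 MI?T → r1=0x54
[10] flags=1000 CS?F → skip
[11] flags=1000 LE?T → r3=0xf4

FIX = (r3, 0xf4)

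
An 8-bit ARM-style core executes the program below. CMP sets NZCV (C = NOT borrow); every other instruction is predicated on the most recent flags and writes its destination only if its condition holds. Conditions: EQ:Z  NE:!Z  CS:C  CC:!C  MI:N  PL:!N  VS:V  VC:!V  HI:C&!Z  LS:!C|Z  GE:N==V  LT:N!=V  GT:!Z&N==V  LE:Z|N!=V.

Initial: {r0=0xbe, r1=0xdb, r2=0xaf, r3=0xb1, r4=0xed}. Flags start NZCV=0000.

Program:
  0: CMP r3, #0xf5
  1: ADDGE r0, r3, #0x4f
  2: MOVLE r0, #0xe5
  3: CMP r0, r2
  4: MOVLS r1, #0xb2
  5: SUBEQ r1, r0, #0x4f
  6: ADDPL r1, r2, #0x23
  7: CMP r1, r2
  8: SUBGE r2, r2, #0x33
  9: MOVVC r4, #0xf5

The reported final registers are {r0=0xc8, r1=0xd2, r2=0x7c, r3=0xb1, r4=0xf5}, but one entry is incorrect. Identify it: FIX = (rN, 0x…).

0: ✓ CMP  NZCV=1000
1: · ADDGE
2: ✓ MOVLE  r0←0xe5
3: ✓ CMP  NZCV=0010
4: · MOVLS
5: · SUBEQ
6: ✓ ADDPL  r1←0xd2
7: ✓ CMP  NZCV=0010
8: ✓ SUBGE  r2←0x7c
9: ✓ MOVVC  r4←0xf5

FIX = (r0, 0xe5)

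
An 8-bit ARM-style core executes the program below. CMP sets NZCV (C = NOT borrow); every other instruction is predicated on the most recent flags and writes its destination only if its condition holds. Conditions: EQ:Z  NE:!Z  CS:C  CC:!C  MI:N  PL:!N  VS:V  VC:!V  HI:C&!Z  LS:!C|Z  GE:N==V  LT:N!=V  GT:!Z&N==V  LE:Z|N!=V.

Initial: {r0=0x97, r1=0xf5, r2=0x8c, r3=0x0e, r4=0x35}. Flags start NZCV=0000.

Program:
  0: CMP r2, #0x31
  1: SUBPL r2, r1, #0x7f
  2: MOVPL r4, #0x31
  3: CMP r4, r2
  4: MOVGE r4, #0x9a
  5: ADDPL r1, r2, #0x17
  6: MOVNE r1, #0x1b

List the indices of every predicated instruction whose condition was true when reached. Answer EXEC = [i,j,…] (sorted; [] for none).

[0] flags=0011 → (cmp)
[1] flags=0011 PL?T → r2=0x76
[2] flags=0011 PL?T → r4=0x31
[3] flags=1000 → (cmp)
[4] flags=1000 GE?F → skip
[5] flags=1000 PL?F → skip
[6] flags=1000 NE?T → r1=0x1b

EXEC = [1,2,6]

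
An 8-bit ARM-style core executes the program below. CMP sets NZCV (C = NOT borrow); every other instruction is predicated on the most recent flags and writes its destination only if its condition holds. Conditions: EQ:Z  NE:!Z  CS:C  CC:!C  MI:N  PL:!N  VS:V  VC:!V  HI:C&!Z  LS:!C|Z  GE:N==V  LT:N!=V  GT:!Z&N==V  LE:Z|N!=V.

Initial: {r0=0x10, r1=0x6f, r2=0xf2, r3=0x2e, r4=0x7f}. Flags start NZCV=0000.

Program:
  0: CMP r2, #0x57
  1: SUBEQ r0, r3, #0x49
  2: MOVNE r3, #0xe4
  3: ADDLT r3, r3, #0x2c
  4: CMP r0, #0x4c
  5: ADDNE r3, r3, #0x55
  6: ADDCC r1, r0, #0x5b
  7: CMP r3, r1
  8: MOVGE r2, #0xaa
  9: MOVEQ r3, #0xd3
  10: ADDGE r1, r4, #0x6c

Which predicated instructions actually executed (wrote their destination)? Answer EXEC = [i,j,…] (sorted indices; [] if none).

EXEC = [2,3,5,6]

[0] flags=1010 → (cmp)
[1] flags=1010 EQ?F → skip
[2] flags=1010 NE?T → r3=0xe4
[3] flags=1010 LT?T → r3=0x10
[4] flags=1000 → (cmp)
[5] flags=1000 NE?T → r3=0x65
[6] flags=1000 CC?T → r1=0x6b
[7] flags=1000 → (cmp)
[8] flags=1000 GE?F → skip
[9] flags=1000 EQ?F → skip
[10] flags=1000 GE?F → skip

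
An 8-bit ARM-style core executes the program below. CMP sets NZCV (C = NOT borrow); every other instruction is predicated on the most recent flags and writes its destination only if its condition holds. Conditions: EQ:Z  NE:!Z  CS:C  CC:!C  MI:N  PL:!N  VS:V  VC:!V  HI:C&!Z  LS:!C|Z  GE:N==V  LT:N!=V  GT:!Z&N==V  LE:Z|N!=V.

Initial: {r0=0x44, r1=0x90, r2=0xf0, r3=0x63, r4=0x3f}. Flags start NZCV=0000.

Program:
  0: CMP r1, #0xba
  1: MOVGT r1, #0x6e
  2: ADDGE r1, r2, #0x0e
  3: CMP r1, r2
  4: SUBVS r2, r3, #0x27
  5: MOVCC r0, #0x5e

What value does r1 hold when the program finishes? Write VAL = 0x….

0: ✓ CMP  NZCV=1000
1: · MOVGT
2: · ADDGE
3: ✓ CMP  NZCV=1000
4: · SUBVS
5: ✓ MOVCC  r0←0x5e

VAL = 0x90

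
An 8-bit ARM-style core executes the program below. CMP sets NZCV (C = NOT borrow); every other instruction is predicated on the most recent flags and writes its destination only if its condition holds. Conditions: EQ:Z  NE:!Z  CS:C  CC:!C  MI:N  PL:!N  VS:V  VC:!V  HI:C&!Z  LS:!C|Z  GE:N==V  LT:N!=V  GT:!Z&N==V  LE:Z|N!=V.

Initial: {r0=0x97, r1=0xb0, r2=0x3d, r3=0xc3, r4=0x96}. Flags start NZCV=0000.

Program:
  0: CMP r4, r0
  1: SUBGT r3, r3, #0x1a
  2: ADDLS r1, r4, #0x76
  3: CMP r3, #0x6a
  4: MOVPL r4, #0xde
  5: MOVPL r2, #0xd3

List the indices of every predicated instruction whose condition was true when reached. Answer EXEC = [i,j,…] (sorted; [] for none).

0: ✓ CMP  NZCV=1000
1: · SUBGT
2: ✓ ADDLS  r1←0x0c
3: ✓ CMP  NZCV=0011
4: ✓ MOVPL  r4←0xde
5: ✓ MOVPL  r2←0xd3

EXEC = [2,4,5]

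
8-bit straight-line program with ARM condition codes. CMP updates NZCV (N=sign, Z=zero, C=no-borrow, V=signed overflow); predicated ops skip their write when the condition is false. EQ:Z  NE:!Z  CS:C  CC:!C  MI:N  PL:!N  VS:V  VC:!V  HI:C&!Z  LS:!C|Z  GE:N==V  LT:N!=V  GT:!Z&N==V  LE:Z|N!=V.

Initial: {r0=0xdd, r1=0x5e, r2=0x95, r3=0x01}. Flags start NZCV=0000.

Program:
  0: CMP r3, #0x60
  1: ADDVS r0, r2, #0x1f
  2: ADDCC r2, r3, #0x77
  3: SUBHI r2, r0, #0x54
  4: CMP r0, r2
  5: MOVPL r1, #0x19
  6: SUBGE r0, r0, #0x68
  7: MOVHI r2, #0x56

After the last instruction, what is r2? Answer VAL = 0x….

0: ✓ CMP  NZCV=1000
1: · ADDVS
2: ✓ ADDCC  r2←0x78
3: · SUBHI
4: ✓ CMP  NZCV=0011
5: ✓ MOVPL  r1←0x19
6: · SUBGE
7: ✓ MOVHI  r2←0x56

VAL = 0x56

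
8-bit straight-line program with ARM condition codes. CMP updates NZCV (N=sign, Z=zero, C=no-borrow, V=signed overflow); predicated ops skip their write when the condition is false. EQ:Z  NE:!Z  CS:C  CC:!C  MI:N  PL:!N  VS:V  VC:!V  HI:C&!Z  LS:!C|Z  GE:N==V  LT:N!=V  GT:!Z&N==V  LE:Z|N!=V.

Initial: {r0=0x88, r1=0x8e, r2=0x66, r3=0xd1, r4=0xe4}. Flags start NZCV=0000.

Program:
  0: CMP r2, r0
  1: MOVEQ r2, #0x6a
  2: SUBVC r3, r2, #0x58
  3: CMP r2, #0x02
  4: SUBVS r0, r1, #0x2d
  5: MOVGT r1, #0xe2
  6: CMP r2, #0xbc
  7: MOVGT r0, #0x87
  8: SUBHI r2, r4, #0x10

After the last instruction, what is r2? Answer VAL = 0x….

VAL = 0x66

[0] flags=1001 → (cmp)
[1] flags=1001 EQ?F → skip
[2] flags=1001 VC?F → skip
[3] flags=0010 → (cmp)
[4] flags=0010 VS?F → skip
[5] flags=0010 GT?T → r1=0xe2
[6] flags=1001 → (cmp)
[7] flags=1001 GT?T → r0=0x87
[8] flags=1001 HI?F → skip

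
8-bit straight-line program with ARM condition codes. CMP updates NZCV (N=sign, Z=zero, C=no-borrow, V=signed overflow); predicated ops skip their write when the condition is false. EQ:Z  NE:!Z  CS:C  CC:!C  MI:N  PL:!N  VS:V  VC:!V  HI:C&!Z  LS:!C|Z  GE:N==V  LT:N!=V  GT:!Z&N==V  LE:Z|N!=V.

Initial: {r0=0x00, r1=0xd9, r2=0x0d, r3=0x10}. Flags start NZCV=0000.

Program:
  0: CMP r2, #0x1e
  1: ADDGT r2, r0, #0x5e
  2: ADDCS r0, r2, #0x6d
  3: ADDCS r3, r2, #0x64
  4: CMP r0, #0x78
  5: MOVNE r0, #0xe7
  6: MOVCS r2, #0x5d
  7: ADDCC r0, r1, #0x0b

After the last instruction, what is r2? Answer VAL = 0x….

VAL = 0x0d

[0] flags=1000 → (cmp)
[1] flags=1000 GT?F → skip
[2] flags=1000 CS?F → skip
[3] flags=1000 CS?F → skip
[4] flags=1000 → (cmp)
[5] flags=1000 NE?T → r0=0xe7
[6] flags=1000 CS?F → skip
[7] flags=1000 CC?T → r0=0xe4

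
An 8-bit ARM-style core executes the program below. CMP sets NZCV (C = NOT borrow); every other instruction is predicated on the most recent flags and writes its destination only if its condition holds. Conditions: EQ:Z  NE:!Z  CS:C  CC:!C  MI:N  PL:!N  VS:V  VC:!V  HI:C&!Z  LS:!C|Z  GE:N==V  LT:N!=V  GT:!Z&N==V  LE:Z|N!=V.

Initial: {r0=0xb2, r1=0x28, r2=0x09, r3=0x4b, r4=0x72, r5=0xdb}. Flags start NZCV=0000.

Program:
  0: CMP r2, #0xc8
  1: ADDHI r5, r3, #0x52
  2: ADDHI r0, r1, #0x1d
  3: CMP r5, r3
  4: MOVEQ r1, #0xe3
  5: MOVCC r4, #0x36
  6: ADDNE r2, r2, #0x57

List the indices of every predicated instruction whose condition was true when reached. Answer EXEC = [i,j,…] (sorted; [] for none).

EXEC = [6]

[0] flags=0000 → (cmp)
[1] flags=0000 HI?F → skip
[2] flags=0000 HI?F → skip
[3] flags=1010 → (cmp)
[4] flags=1010 EQ?F → skip
[5] flags=1010 CC?F → skip
[6] flags=1010 NE?T → r2=0x60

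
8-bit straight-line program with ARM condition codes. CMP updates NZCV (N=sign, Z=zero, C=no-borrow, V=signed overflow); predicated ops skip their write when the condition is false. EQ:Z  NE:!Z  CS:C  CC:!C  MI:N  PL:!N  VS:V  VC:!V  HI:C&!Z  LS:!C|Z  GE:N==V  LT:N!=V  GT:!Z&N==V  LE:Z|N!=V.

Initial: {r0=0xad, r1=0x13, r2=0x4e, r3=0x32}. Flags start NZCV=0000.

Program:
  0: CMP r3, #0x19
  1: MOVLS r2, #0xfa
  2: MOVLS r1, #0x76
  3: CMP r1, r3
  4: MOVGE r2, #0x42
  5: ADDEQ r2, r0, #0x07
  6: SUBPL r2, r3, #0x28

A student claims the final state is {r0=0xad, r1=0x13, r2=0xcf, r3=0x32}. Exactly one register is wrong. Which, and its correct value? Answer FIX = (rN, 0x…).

FIX = (r2, 0x4e)

0: ✓ CMP  NZCV=0010
1: · MOVLS
2: · MOVLS
3: ✓ CMP  NZCV=1000
4: · MOVGE
5: · ADDEQ
6: · SUBPL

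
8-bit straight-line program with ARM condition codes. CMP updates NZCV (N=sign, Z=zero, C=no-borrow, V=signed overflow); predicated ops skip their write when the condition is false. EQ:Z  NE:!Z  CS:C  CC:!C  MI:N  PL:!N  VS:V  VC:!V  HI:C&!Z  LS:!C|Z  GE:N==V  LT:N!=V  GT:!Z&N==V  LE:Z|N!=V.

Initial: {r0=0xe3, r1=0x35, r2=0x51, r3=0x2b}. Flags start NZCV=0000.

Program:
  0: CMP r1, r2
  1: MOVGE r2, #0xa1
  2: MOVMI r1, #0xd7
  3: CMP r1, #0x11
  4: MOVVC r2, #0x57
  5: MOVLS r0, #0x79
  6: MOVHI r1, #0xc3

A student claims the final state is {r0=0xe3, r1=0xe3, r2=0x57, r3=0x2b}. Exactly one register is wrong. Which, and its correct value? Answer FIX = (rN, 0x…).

[0] flags=1000 → (cmp)
[1] flags=1000 GE?F → skip
[2] flags=1000 MI?T → r1=0xd7
[3] flags=1010 → (cmp)
[4] flags=1010 VC?T → r2=0x57
[5] flags=1010 LS?F → skip
[6] flags=1010 HI?T → r1=0xc3

FIX = (r1, 0xc3)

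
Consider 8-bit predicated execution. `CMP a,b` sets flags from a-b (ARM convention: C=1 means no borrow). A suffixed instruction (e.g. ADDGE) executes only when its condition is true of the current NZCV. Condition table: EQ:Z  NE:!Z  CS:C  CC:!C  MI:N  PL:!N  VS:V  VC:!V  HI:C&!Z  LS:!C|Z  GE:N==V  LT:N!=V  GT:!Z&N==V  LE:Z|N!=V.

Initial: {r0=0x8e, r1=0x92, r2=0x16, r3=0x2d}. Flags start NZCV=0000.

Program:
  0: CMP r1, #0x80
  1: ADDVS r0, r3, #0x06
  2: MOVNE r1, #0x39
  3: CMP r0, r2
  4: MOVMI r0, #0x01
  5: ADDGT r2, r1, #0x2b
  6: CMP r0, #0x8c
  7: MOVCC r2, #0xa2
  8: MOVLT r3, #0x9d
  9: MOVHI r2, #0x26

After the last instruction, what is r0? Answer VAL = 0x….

0: ✓ CMP  NZCV=0010
1: · ADDVS
2: ✓ MOVNE  r1←0x39
3: ✓ CMP  NZCV=0011
4: · MOVMI
5: · ADDGT
6: ✓ CMP  NZCV=0010
7: · MOVCC
8: · MOVLT
9: ✓ MOVHI  r2←0x26

VAL = 0x8e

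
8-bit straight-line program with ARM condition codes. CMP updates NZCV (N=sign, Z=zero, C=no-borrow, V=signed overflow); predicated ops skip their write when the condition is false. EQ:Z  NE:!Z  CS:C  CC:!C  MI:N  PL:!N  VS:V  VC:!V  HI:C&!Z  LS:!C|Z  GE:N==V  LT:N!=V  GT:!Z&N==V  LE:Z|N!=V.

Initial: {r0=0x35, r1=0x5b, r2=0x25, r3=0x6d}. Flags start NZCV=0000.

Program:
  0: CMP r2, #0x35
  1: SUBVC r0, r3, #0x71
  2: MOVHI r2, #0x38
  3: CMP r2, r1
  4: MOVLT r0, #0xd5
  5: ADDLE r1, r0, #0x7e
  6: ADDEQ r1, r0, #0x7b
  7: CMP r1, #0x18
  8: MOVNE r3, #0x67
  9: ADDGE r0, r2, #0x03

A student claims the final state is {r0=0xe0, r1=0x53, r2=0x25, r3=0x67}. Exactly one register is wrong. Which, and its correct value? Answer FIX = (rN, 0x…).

0: ✓ CMP  NZCV=1000
1: ✓ SUBVC  r0←0xfc
2: · MOVHI
3: ✓ CMP  NZCV=1000
4: ✓ MOVLT  r0←0xd5
5: ✓ ADDLE  r1←0x53
6: · ADDEQ
7: ✓ CMP  NZCV=0010
8: ✓ MOVNE  r3←0x67
9: ✓ ADDGE  r0←0x28

FIX = (r0, 0x28)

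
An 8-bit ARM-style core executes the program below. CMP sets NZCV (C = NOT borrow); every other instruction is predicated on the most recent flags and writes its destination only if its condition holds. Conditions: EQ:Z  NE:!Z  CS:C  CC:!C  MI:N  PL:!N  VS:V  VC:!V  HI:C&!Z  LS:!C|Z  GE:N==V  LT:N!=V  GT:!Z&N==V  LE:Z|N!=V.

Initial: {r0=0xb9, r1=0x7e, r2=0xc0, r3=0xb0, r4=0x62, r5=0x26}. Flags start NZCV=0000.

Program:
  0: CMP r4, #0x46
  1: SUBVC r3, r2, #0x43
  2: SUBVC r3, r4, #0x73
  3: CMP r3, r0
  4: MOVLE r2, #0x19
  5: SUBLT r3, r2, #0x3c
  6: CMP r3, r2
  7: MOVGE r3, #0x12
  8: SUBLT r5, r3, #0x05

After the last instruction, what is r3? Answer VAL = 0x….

[0] flags=0010 → (cmp)
[1] flags=0010 VC?T → r3=0x7d
[2] flags=0010 VC?T → r3=0xef
[3] flags=0010 → (cmp)
[4] flags=0010 LE?F → skip
[5] flags=0010 LT?F → skip
[6] flags=0010 → (cmp)
[7] flags=0010 GE?T → r3=0x12
[8] flags=0010 LT?F → skip

VAL = 0x12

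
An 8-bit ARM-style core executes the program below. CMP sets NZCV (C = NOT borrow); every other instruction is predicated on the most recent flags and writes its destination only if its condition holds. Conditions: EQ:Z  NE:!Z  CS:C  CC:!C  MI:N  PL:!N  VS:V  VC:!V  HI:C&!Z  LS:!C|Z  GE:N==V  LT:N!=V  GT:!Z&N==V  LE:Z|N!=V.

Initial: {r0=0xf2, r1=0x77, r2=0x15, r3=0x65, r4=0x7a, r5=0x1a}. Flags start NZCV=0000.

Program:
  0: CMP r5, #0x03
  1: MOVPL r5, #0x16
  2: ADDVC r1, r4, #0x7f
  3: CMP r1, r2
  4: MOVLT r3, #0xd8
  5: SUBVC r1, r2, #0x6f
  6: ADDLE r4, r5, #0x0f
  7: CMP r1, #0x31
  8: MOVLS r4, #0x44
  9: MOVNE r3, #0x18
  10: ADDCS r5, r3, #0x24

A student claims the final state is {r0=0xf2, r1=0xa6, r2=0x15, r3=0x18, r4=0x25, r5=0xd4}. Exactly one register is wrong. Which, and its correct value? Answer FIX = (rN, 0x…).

FIX = (r5, 0x3c)

0: ✓ CMP  NZCV=0010
1: ✓ MOVPL  r5←0x16
2: ✓ ADDVC  r1←0xf9
3: ✓ CMP  NZCV=1010
4: ✓ MOVLT  r3←0xd8
5: ✓ SUBVC  r1←0xa6
6: ✓ ADDLE  r4←0x25
7: ✓ CMP  NZCV=0011
8: · MOVLS
9: ✓ MOVNE  r3←0x18
10: ✓ ADDCS  r5←0x3c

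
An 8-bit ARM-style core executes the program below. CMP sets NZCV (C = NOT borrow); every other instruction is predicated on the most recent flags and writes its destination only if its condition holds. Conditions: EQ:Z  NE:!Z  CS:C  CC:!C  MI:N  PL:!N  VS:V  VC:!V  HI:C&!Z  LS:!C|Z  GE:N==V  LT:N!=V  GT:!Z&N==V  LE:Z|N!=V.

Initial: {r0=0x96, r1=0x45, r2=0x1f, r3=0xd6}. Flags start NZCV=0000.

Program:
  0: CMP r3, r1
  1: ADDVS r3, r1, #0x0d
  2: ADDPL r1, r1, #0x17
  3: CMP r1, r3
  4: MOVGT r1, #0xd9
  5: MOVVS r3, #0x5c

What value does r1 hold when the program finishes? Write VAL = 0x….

VAL = 0xd9

[0] flags=1010 → (cmp)
[1] flags=1010 VS?F → skip
[2] flags=1010 PL?F → skip
[3] flags=0000 → (cmp)
[4] flags=0000 GT?T → r1=0xd9
[5] flags=0000 VS?F → skip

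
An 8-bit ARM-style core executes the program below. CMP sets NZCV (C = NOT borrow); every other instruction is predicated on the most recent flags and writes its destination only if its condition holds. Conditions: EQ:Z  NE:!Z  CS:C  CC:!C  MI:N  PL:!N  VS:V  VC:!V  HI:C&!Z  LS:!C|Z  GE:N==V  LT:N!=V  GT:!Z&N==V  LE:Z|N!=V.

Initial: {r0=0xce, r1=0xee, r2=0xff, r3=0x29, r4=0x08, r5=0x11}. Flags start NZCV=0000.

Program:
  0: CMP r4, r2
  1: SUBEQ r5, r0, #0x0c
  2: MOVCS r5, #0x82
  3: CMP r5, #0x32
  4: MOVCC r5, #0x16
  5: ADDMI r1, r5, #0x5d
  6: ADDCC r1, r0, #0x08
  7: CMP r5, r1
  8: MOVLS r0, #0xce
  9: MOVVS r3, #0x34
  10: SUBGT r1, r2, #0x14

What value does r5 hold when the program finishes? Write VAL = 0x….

VAL = 0x16

[0] flags=0000 → (cmp)
[1] flags=0000 EQ?F → skip
[2] flags=0000 CS?F → skip
[3] flags=1000 → (cmp)
[4] flags=1000 CC?T → r5=0x16
[5] flags=1000 MI?T → r1=0x73
[6] flags=1000 CC?T → r1=0xd6
[7] flags=0000 → (cmp)
[8] flags=0000 LS?T → r0=0xce
[9] flags=0000 VS?F → skip
[10] flags=0000 GT?T → r1=0xeb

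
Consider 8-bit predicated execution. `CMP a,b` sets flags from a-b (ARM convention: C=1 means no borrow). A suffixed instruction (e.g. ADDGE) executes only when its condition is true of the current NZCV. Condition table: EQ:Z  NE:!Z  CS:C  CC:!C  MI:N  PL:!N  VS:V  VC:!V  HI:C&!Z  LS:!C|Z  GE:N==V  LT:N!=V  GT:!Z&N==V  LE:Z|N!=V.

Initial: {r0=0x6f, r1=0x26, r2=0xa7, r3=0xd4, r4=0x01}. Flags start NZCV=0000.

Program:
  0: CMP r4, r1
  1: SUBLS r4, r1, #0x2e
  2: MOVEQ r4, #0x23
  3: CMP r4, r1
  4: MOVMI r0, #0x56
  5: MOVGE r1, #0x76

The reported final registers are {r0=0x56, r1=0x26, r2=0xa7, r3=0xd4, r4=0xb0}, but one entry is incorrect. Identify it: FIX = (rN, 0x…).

FIX = (r4, 0xf8)

0: ✓ CMP  NZCV=1000
1: ✓ SUBLS  r4←0xf8
2: · MOVEQ
3: ✓ CMP  NZCV=1010
4: ✓ MOVMI  r0←0x56
5: · MOVGE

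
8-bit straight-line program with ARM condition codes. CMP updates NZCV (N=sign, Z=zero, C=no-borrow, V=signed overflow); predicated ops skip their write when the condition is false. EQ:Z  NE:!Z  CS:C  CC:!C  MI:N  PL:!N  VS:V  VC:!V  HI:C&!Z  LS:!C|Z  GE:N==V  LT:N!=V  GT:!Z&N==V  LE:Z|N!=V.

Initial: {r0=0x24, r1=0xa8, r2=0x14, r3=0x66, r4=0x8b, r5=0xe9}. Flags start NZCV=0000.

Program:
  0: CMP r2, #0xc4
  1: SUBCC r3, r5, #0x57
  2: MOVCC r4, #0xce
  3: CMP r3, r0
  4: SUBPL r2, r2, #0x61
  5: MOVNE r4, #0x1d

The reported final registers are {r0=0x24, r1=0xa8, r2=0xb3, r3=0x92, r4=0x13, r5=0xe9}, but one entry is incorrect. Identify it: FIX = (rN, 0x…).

0: ✓ CMP  NZCV=0000
1: ✓ SUBCC  r3←0x92
2: ✓ MOVCC  r4←0xce
3: ✓ CMP  NZCV=0011
4: ✓ SUBPL  r2←0xb3
5: ✓ MOVNE  r4←0x1d

FIX = (r4, 0x1d)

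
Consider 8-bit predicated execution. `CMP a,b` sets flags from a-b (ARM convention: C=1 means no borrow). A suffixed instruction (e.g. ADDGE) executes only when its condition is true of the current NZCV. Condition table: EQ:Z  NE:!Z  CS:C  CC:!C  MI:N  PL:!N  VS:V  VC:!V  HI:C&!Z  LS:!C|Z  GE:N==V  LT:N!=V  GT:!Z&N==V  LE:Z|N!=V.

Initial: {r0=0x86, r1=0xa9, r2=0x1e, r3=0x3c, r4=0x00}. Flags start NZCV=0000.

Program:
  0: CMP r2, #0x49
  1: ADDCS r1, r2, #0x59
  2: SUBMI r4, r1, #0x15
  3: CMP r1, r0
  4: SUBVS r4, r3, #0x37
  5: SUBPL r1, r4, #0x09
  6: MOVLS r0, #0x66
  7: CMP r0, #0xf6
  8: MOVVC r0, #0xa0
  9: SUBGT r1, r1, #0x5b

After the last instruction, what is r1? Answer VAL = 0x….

0: ✓ CMP  NZCV=1000
1: · ADDCS
2: ✓ SUBMI  r4←0x94
3: ✓ CMP  NZCV=0010
4: · SUBVS
5: ✓ SUBPL  r1←0x8b
6: · MOVLS
7: ✓ CMP  NZCV=1000
8: ✓ MOVVC  r0←0xa0
9: · SUBGT

VAL = 0x8b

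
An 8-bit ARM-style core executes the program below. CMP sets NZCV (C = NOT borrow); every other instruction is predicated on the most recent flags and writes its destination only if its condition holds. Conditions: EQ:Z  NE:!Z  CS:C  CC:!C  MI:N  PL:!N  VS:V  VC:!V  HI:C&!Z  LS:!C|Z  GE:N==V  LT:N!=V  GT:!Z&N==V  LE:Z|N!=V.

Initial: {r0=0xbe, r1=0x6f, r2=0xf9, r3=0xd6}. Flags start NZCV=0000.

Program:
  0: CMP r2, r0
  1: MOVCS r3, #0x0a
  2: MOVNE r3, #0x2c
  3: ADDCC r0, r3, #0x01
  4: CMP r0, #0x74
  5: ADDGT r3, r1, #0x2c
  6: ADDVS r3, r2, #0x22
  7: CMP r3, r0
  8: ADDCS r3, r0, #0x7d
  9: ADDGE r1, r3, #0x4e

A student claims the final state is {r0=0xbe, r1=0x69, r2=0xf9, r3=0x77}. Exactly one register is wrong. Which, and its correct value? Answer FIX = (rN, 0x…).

[0] flags=0010 → (cmp)
[1] flags=0010 CS?T → r3=0x0a
[2] flags=0010 NE?T → r3=0x2c
[3] flags=0010 CC?F → skip
[4] flags=0011 → (cmp)
[5] flags=0011 GT?F → skip
[6] flags=0011 VS?T → r3=0x1b
[7] flags=0000 → (cmp)
[8] flags=0000 CS?F → skip
[9] flags=0000 GE?T → r1=0x69

FIX = (r3, 0x1b)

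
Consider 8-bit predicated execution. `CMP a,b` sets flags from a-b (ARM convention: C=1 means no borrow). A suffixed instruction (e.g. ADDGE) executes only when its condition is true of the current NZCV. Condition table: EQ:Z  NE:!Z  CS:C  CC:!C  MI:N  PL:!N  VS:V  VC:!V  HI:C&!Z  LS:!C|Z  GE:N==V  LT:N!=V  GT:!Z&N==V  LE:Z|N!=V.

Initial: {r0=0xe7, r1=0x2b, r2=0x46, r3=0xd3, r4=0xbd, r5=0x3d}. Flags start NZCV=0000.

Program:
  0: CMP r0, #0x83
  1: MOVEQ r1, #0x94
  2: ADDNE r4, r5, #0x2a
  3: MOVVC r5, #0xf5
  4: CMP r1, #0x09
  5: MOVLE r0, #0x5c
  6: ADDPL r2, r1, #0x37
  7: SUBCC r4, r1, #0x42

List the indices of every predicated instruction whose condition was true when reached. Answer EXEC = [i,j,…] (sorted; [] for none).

EXEC = [2,3,6]

[0] flags=0010 → (cmp)
[1] flags=0010 EQ?F → skip
[2] flags=0010 NE?T → r4=0x67
[3] flags=0010 VC?T → r5=0xf5
[4] flags=0010 → (cmp)
[5] flags=0010 LE?F → skip
[6] flags=0010 PL?T → r2=0x62
[7] flags=0010 CC?F → skip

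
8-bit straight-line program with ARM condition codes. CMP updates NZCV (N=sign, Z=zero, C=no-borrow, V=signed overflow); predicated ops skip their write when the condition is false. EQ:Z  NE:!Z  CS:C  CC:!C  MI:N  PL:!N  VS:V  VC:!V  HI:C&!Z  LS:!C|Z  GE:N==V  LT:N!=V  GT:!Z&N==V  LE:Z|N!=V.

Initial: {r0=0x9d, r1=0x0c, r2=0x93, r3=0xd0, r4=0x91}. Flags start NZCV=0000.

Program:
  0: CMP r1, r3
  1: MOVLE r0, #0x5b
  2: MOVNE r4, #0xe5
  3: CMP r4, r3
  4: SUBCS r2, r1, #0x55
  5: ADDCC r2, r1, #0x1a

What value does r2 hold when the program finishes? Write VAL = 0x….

0: ✓ CMP  NZCV=0000
1: · MOVLE
2: ✓ MOVNE  r4←0xe5
3: ✓ CMP  NZCV=0010
4: ✓ SUBCS  r2←0xb7
5: · ADDCC

VAL = 0xb7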